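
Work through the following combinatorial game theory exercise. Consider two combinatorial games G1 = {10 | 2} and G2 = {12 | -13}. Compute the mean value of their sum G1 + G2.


G1 = {10 | 2}, G2 = {12 | -13}
Each is a switch {a | b} with numbers a > b; its mean value is (a + b)/2, and mean value is additive over game sums: m(G1 + G2) = m(G1) + m(G2).
Mean of G1 = (10 + (2))/2 = 12/2 = 6
Mean of G2 = (12 + (-13))/2 = -1/2 = -1/2
Mean of G1 + G2 = 6 + -1/2 = 11/2

11/2


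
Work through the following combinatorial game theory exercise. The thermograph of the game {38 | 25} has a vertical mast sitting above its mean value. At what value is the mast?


Game = {38 | 25}, a switch {a | b} with numbers a > b.
Its thermograph has left wall a - t and right wall b + t, which meet at t = (a - b)/2, where both equal (a + b)/2. So the mast (mean value) is at (a + b)/2.
Mean = (38 + (25))/2 = 63/2 = 63/2

63/2


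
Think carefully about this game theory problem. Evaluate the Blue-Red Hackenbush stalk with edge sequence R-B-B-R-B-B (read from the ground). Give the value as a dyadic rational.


Edges (from ground): R-B-B-R-B-B
By Berlekamp's sign-expansion rule, a Blue-Red Hackenbush stalk has the value of the surreal number whose sign sequence is the edge sequence with B -> + and R -> -.
Sign sequence: -++-++
Trace the sign expansion in the surreal number tree, starting from 0:
Edge 1: R (sign -) -> bounds (-inf, 0), value = -1
Edge 2: B (sign +) -> bounds (-1, 0), value = -1/2
Edge 3: B (sign +) -> bounds (-1/2, 0), value = -1/4
Edge 4: R (sign -) -> bounds (-1/2, -1/4), value = -3/8
Edge 5: B (sign +) -> bounds (-3/8, -1/4), value = -5/16
Edge 6: B (sign +) -> bounds (-5/16, -1/4), value = -9/32
Game value = -9/32

-9/32


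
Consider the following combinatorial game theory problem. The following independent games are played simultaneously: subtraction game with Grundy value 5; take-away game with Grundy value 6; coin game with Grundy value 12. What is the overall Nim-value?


By the Sprague-Grundy theorem, the Grundy value of a sum of games is the XOR of individual Grundy values.
subtraction game: Grundy value = 5. Running XOR: 0 XOR 5 = 5
take-away game: Grundy value = 6. Running XOR: 5 XOR 6 = 3
coin game: Grundy value = 12. Running XOR: 3 XOR 12 = 15
The combined Grundy value is 15.

15


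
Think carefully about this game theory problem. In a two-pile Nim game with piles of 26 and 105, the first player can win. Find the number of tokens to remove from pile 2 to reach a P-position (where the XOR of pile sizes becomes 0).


Piles: 26 and 105
Current XOR: 26 XOR 105 = 115 (non-zero, so this is an N-position).
To make the XOR zero, we need to find a move that balances the piles.
For pile 2 (size 105): target = 105 XOR 115 = 26
We reduce pile 2 from 105 to 26.
Tokens removed: 105 - 26 = 79
Verification: 26 XOR 26 = 0

79


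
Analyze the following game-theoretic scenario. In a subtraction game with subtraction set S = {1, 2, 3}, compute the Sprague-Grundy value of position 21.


The subtraction set is S = {1, 2, 3}.
G(k) = mex{ G(k - s) : s in S, s <= k }. We compute iteratively: G(0) = 0.
G(1) = mex({0}) = 1
G(2) = mex({0, 1}) = 2
G(3) = mex({0, 1, 2}) = 3
G(4) = mex({1, 2, 3}) = 0
G(5) = mex({0, 2, 3}) = 1
G(6) = mex({0, 1, 3}) = 2
Observe that G(4)..G(6) = 0, 1, 2 repeats G(0)..G(2) = 0, 1, 2.
For k >= max(S) = 3, G(k) is determined by the previous 3 values G(k-3)..G(k-1); a window of 3 consecutive values has recurred shifted by 4, so by induction G(k + 4) = G(k) for all k >= 0: the sequence is periodic from the start with period 4.
One period: G(0..3) = 0, 1, 2, 3.
21 mod 4 = 1, so G(21) = G(1) = 1.

1


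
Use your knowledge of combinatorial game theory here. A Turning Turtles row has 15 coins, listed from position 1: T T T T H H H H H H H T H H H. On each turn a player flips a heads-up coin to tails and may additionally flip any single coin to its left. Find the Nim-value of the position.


Coins: T T T T H H H H H H H T H H H
Key fact: a single head at position k behaves exactly like a Nim heap of size k (turning it to T and optionally flipping a coin at j < k corresponds to moving the heap from k to j, or to 0), and heads combine as a disjunctive sum (two heads at the same place would cancel, matching j XOR j = 0). So the Nim-value is the XOR of the 1-indexed positions of the heads.
Face-up positions (1-indexed): [5, 6, 7, 8, 9, 10, 11, 13, 14, 15]
XOR 0 with 5: 0 XOR 5 = 5
XOR 5 with 6: 5 XOR 6 = 3
XOR 3 with 7: 3 XOR 7 = 4
XOR 4 with 8: 4 XOR 8 = 12
XOR 12 with 9: 12 XOR 9 = 5
XOR 5 with 10: 5 XOR 10 = 15
XOR 15 with 11: 15 XOR 11 = 4
XOR 4 with 13: 4 XOR 13 = 9
XOR 9 with 14: 9 XOR 14 = 7
XOR 7 with 15: 7 XOR 15 = 8
Nim-value = 8

8


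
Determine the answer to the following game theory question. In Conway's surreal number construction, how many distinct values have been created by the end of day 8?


Day 0: {|} = 0 is born. Count = 1.
Day n: the number of surreal numbers born by day n is 2^(n+1) - 1.
By day 0: 2^1 - 1 = 1
By day 1: 2^2 - 1 = 3
By day 2: 2^3 - 1 = 7
By day 3: 2^4 - 1 = 15
By day 4: 2^5 - 1 = 31
By day 5: 2^6 - 1 = 63
By day 6: 2^7 - 1 = 127
By day 7: 2^8 - 1 = 255
By day 8: 2^9 - 1 = 511
By day 8: 511 surreal numbers.

511


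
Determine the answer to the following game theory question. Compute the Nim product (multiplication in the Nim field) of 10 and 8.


Nim multiplication is bilinear over XOR: (u XOR v) * w = (u*w) XOR (v*w).
So we split each operand into its bit components and XOR the pairwise Nim products.
10 = 2 + 8 (as XOR of powers of 2).
8 = 8 (as XOR of powers of 2).
Using the standard Nim-product table on single bits:
  2*2 = 3,   2*4 = 8,   2*8 = 12,
  4*4 = 6,   4*8 = 11,  8*8 = 13,
and  1*x = x (identity), k*l = l*k (commutative).
Pairwise Nim products:
  2 * 8 = 12
  8 * 8 = 13
XOR them: 12 XOR 13 = 1.
Result: 10 * 8 = 1 (in Nim).

1


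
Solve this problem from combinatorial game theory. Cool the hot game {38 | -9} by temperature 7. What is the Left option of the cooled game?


Original game: {38 | -9} (a switch {a | b} with a > b).
Cooling by t (for t below the temperature (a - b)/2 = 47/2) taxes each move by t: {a | b} cooled by t is {a - t | b + t}.
Cooling amount: t = 7
Cooled Left option: 38 - 7 = 31
Cooled Right option: -9 + 7 = -2
Cooled game: {31 | -2}
Left option = 31

31


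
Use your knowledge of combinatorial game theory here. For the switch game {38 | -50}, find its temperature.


The game is {38 | -50}, a switch {a | b} with numbers a > b.
Cooling {a | b} by t gives {a - t | b + t}, which stops being hot when a - t = b + t, i.e. at t = (a - b)/2. So the temperature of a switch is (a - b)/2.
Temperature = (Left option - Right option) / 2
= (38 - (-50)) / 2
= 88 / 2
= 44

44


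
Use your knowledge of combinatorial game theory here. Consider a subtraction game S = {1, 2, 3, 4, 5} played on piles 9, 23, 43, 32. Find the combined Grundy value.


Subtraction set: {1, 2, 3, 4, 5}
For this subtraction set, G(n) = n mod 6 (period = max + 1 = 6).
Pile 1 (size 9): G(9) = 9 mod 6 = 3
Pile 2 (size 23): G(23) = 23 mod 6 = 5
Pile 3 (size 43): G(43) = 43 mod 6 = 1
Pile 4 (size 32): G(32) = 32 mod 6 = 2
Total Grundy value = XOR of all: 3 XOR 5 XOR 1 XOR 2 = 5

5


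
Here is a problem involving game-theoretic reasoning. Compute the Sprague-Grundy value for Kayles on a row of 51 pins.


Kayles: a move removes 1 or 2 adjacent pins from a contiguous row.
Removing pins from a row of k leaves two independent rows (a, b) with a + b = k - 1 (one pin) or a + b = k - 2 (two pins); an end removal gives a = 0.
By Sprague-Grundy, G(k) = mex{ G(a) XOR G(b) } over all these splits. G(0) = 0.
G(1): splits (0,0):0^0=0 -> mex({0}) = 1
G(2): splits (0,1):0^1=1 (0,0):0^0=0 -> mex({0, 1}) = 2
G(3): splits (0,2):0^2=2 (1,1):1^1=0 (0,1):0^1=1 -> mex({0, 1, 2}) = 3
G(4): splits (0,3):0^3=3 (1,2):1^2=3 (0,2):0^2=2 (1,1):1^1=0 -> mex({0, 2, 3}) = 1
G(5): splits (0,4):0^1=1 (1,3):1^3=2 (2,2):2^2=0 (0,3):0^3=3 (1,2):1^2=3 -> mex({0, 1, 2, 3}) = 4
G(6) = mex({0, 1, 2, 4}) = 3
G(7) = mex({0, 1, 3, 4, 5}) = 2
G(8) = mex({0, 2, 3, 5, 6}) = 1
G(9) = mex({0, 1, 2, 3, 6, 7}) = 4
G(10) = mex({0, 1, 3, 4, 5, 7}) = 2
G(11) = mex({0, 1, 2, 3, 4, 5}) = 6
G(12) = mex({0, 1, 2, 3, 5, 6, 7}) = 4
G(13) = mex({0, 2, 3, 4, 6, 7}) = 1
G(14) = mex({0, 1, 4, 5, 6, 7}) = 2
G(15) = mex({0, 1, 2, 3, 4, 5, 6}) = 7
G(16) = mex({0, 2, 3, 5, 6, 7}) = 1
G(17) = mex({0, 1, 2, 3, 5, 6, 7}) = 4
G(18) = mex({0, 1, 2, 4, 5, 6}) = 3
G(19) = mex({0, 1, 3, 4, 5, 7}) = 2
G(20) = mex({0, 2, 3, 4, 5, 6, 7}) = 1
G(21) = mex({0, 1, 2, 3, 5, 6, 7}) = 4
G(22) = mex({0, 1, 2, 3, 4, 5, 7}) = 6
G(23) = mex({0, 1, 2, 3, 4, 5, 6}) = 7
G(24) = mex({0, 1, 2, 3, 5, 6, 7}) = 4
G(25) = mex({0, 2, 3, 4, 6, 7}) = 1
G(26) = mex({0, 1, 3, 4, 5, 6, 7}) = 2
G(27) = mex({0, 1, 2, 3, 4, 5, 6, 7}) = 8
G(28) = mex({0, 1, 2, 3, 4, 6, 7, 8}) = 5
G(29) = mex({0, 1, 2, 3, 5, 6, 7, 8, 9}) = 4
G(30) = mex({0, 1, 2, 3, 4, 5, 6, 9, 10}) = 7
G(31) = mex({0, 1, 3, 4, 5, 7, 10, 11}) = 2
G(32) = mex({0, 2, 3, 4, 5, 6, 7, 9, 11}) = 1
G(33) = mex({0, 1, 2, 3, 4, 5, 6, 7, 9, 12}) = 8
G(34) = mex({0, 1, 2, 3, 4, 5, 7, 8, 11, 12}) = 6
G(35) = mex({0, 1, 2, 3, 4, 5, 6, 8, 9, 10, 11}) = 7
G(36) = mex({0, 1, 2, 3, 5, 6, 7, 9, 10}) = 4
G(37) = mex({0, 2, 3, 4, 6, 7, 9, 10, 11, 12}) = 1
G(38) = mex({0, 1, 3, 4, 5, 6, 7, 9, 10, 11, 12}) = 2
G(39) = mex({0, 1, 2, 4, 5, 6, 7, 9, 10, 12, 14}) = 3
G(40) = mex({0, 2, 3, 4, 6, 7, 11, 12, 14}) = 1
G(41) = mex({0, 1, 2, 3, 5, 6, 7, 9, 10, 11, 12}) = 4
G(42) = mex({0, 1, 2, 3, 4, 5, 6, 9, 10}) = 7
G(43) = mex({0, 1, 3, 4, 5, 7, 9, 10, 12, 15}) = 2
G(44) = mex({0, 2, 3, 4, 5, 6, 7, 9, 10, 12, 15}) = 1
G(45) = mex({0, 1, 2, 3, 4, 5, 6, 7, 9, 10, 12, 14}) = 8
G(46) = mex({0, 1, 3, 4, 5, 7, 8, 11, 12, 14}) = 2
G(47) = mex({0, 1, 2, 3, 4, 5, 6, 8, 9, 10, 11, 12}) = 7
G(48) = mex({0, 1, 2, 3, 5, 6, 7, 9, 10}) = 4
G(49) = mex({0, 2, 3, 4, 6, 7, 9, 10, 11, 12, 15}) = 1
G(50) = mex({0, 1, 4, 5, 6, 7, 9, 11, 12, 14, 15}) = 2
G(51) = mex({0, 1, 2, 3, 4, 5, 6, 7, 9, 12, 14, 15}) = 8
Therefore G(51) = 8.

8


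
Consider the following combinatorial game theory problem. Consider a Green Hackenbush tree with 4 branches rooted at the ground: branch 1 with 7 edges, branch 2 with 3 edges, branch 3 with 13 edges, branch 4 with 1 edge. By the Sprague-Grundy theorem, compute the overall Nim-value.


The tree has 4 branches from the ground vertex.
In Green Hackenbush, the Nim-value of a simple path of length k is k.
Branch 1: length 7, Nim-value = 7
Branch 2: length 3, Nim-value = 3
Branch 3: length 13, Nim-value = 13
Branch 4: length 1, Nim-value = 1
Total Nim-value = XOR of all branch values:
0 XOR 7 = 7
7 XOR 3 = 4
4 XOR 13 = 9
9 XOR 1 = 8
Nim-value of the tree = 8

8


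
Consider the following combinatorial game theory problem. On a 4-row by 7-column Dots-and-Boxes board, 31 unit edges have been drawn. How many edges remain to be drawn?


Grid: 4 x 7 boxes, i.e. 5 rows and 8 columns of dots.
Horizontal edges: (rows + 1) * cols = 5 * 7 = 35
Vertical edges: rows * (cols + 1) = 4 * 8 = 32
Total edges: 35 + 32 = 67
Edges drawn: 31
Remaining: 67 - 31 = 36

36


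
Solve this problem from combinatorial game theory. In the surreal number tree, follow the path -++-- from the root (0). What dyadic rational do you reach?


Sign expansion: -++--
Rule: track bounds (lo, hi), initially (-inf, +inf). On '+', the current value becomes lo and we move to the simplest number in (value, hi): value + 1 if hi = +inf, otherwise the midpoint (value + hi)/2. On '-', the current value becomes hi and we move to value - 1 if lo = -inf, otherwise the midpoint (lo + value)/2.
Start at 0.
Step 1: sign = -, move left. Bounds: (-inf, 0). Value = -1
Step 2: sign = +, move right. Bounds: (-1, 0). Value = -1/2
Step 3: sign = +, move right. Bounds: (-1/2, 0). Value = -1/4
Step 4: sign = -, move left. Bounds: (-1/2, -1/4). Value = -3/8
Step 5: sign = -, move left. Bounds: (-1/2, -3/8). Value = -7/16
The surreal number with sign expansion -++-- is -7/16.

-7/16


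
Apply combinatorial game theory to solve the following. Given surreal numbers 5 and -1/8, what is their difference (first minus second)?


x = 5, y = -1/8
Converting to common denominator: 8
x = 40/8, y = -1/8
x - y = 5 - -1/8 = 41/8

41/8


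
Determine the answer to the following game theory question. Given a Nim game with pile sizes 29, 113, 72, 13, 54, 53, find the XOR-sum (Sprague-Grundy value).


We need the XOR (exclusive or) of all pile sizes.
After XOR-ing pile 1 (size 29): 0 XOR 29 = 29
After XOR-ing pile 2 (size 113): 29 XOR 113 = 108
After XOR-ing pile 3 (size 72): 108 XOR 72 = 36
After XOR-ing pile 4 (size 13): 36 XOR 13 = 41
After XOR-ing pile 5 (size 54): 41 XOR 54 = 31
After XOR-ing pile 6 (size 53): 31 XOR 53 = 42
The Nim-value of this position is 42.

42


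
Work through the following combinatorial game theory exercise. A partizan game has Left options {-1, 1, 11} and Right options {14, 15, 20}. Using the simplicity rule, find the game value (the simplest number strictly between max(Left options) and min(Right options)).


Left options: {-1, 1, 11}, max = 11
Right options: {14, 15, 20}, min = 14
All options are numbers and max(Left) < min(Right), so by the simplicity theorem the value is the simplest (earliest-born) number strictly between 11 and 14.
Integers 12 through 13 all lie strictly between 11 and 14.
Among integers, the simplest (lowest birthday = smallest |n|; 0 is born on day 0, +-n on day n) is 12.
No non-integer in the interval can be simpler: if x is a non-integer in the interval, then floor(x) or ceil(x) also lies in the interval (the interval contains an integer), and both are proper prefixes of x's sign expansion, i.e. born earlier. So the game value is 12.
Game value = 12

12


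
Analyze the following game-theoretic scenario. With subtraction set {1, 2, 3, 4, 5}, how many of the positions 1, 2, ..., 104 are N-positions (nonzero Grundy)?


Subtraction set S = {1, 2, 3, 4, 5}, so G(n) = n mod 6.
G(n) = 0 when n is a multiple of 6.
Multiples of 6 in [1, 104]: 17
N-positions (nonzero Grundy) = 104 - 17 = 87

87


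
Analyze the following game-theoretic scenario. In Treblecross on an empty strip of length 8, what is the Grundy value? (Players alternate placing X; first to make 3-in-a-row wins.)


Treblecross: place X on empty cells; 3-in-a-row wins.
Playing within two cells of an existing X lets the opponent win at once, so sensible play treats the cells i-2..i+2 around each X as dead. The player left with no safe cell loses, so this is a normal-play take-away game on strips of safe cells.
Placing X at cell i (0-indexed) of a strip of k safe cells leaves independent strips of sizes max(0, i-2) and max(0, k-i-3). Hence G(k) = mex{ G(max(0,i-2)) XOR G(max(0,k-i-3)) : 0 <= i < k }, with G(0) = 0.
G(1): splits (0,0):0^0=0 -> mex({0}) = 1
G(2): splits (0,0):0^0=0 -> mex({0}) = 1
G(3): splits (0,0):0^0=0 -> mex({0}) = 1
G(4): splits (0,1):0^1=1 (0,0):0^0=0 -> mex({0, 1}) = 2
G(5): splits (0,2):0^1=1 (0,1):0^1=1 (0,0):0^0=0 -> mex({0, 1}) = 2
G(6) = mex({1}) = 0
G(7) = mex({0, 1, 2}) = 3
G(8) = mex({0, 1, 2}) = 3
Therefore G(8) = 3.

3


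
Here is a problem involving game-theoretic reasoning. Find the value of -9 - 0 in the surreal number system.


x = -9, y = 0
x - y = -9 - 0 = -9

-9


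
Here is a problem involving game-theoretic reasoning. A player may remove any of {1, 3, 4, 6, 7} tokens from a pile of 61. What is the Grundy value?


The subtraction set is S = {1, 3, 4, 6, 7}.
G(k) = mex{ G(k - s) : s in S, s <= k }. We compute iteratively: G(0) = 0.
G(1) = mex({0}) = 1
G(2) = mex({1}) = 0
G(3) = mex({0}) = 1
G(4) = mex({0, 1}) = 2
G(5) = mex({0, 1, 2}) = 3
G(6) = mex({0, 1, 3}) = 2
G(7) = mex({0, 1, 2}) = 3
G(8) = mex({0, 1, 2, 3}) = 4
G(9) = mex({0, 1, 2, 3, 4}) = 5
G(10) = mex({1, 2, 3, 5}) = 0
G(11) = mex({0, 2, 3, 4}) = 1
G(12) = mex({1, 2, 3, 4, 5}) = 0
G(13) = mex({0, 2, 3, 5}) = 1
G(14) = mex({0, 1, 3, 4}) = 2
G(15) = mex({0, 1, 2, 4, 5}) = 3
G(16) = mex({0, 1, 3, 5}) = 2
Observe that G(10)..G(16) = 0, 1, 0, 1, 2, 3, 2 repeats G(0)..G(6) = 0, 1, 0, 1, 2, 3, 2.
For k >= max(S) = 7, G(k) is determined by the previous 7 values G(k-7)..G(k-1); a window of 7 consecutive values has recurred shifted by 10, so by induction G(k + 10) = G(k) for all k >= 0: the sequence is periodic from the start with period 10.
One period: G(0..9) = 0, 1, 0, 1, 2, 3, 2, 3, 4, 5.
61 mod 10 = 1, so G(61) = G(1) = 1.

1


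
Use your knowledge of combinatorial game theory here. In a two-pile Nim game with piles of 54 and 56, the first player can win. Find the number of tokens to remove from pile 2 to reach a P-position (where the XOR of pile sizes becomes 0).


Piles: 54 and 56
Current XOR: 54 XOR 56 = 14 (non-zero, so this is an N-position).
To make the XOR zero, we need to find a move that balances the piles.
For pile 2 (size 56): target = 56 XOR 14 = 54
We reduce pile 2 from 56 to 54.
Tokens removed: 56 - 54 = 2
Verification: 54 XOR 54 = 0

2


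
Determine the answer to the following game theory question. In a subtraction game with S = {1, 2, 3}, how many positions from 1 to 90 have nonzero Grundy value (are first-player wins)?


Subtraction set S = {1, 2, 3}, so G(n) = n mod 4.
G(n) = 0 when n is a multiple of 4.
Multiples of 4 in [1, 90]: 22
N-positions (nonzero Grundy) = 90 - 22 = 68

68


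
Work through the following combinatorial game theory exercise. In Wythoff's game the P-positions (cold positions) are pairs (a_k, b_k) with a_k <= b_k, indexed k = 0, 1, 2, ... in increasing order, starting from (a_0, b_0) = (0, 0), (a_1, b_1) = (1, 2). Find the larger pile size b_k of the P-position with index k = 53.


By Wythoff's theorem, a_k = floor(k * phi) and b_k = floor(k * phi^2) = a_k + k, where phi = (1 + sqrt(5))/2 is the golden ratio.
phi = (1 + sqrt(5))/2 = 1.618034
phi^2 = phi + 1 = 2.618034
k = 53
k * phi^2 = 53 * 2.618034 = 138.755801
b_53 = floor(k * phi^2) = 138 (check: a_53 + k = 85 + 53 = 138)

138


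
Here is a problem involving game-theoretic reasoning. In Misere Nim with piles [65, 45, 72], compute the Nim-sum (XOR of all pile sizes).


We need the XOR (exclusive or) of all pile sizes.
After XOR-ing pile 1 (size 65): 0 XOR 65 = 65
After XOR-ing pile 2 (size 45): 65 XOR 45 = 108
After XOR-ing pile 3 (size 72): 108 XOR 72 = 36
The Nim-value of this position is 36.

36


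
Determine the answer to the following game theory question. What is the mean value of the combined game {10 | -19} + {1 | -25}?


G1 = {10 | -19}, G2 = {1 | -25}
Each is a switch {a | b} with numbers a > b; its mean value is (a + b)/2, and mean value is additive over game sums: m(G1 + G2) = m(G1) + m(G2).
Mean of G1 = (10 + (-19))/2 = -9/2 = -9/2
Mean of G2 = (1 + (-25))/2 = -24/2 = -12
Mean of G1 + G2 = -9/2 + -12 = -33/2

-33/2


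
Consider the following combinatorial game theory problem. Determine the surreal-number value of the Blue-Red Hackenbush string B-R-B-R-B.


Edges (from ground): B-R-B-R-B
By Berlekamp's sign-expansion rule, a Blue-Red Hackenbush stalk has the value of the surreal number whose sign sequence is the edge sequence with B -> + and R -> -.
Sign sequence: +-+-+
Trace the sign expansion in the surreal number tree, starting from 0:
Edge 1: B (sign +) -> bounds (0, +inf), value = 1
Edge 2: R (sign -) -> bounds (0, 1), value = 1/2
Edge 3: B (sign +) -> bounds (1/2, 1), value = 3/4
Edge 4: R (sign -) -> bounds (1/2, 3/4), value = 5/8
Edge 5: B (sign +) -> bounds (5/8, 3/4), value = 11/16
Game value = 11/16

11/16


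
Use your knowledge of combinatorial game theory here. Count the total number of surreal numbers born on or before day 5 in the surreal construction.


Day 0: {|} = 0 is born. Count = 1.
Day n: the number of surreal numbers born by day n is 2^(n+1) - 1.
By day 0: 2^1 - 1 = 1
By day 1: 2^2 - 1 = 3
By day 2: 2^3 - 1 = 7
By day 3: 2^4 - 1 = 15
By day 4: 2^5 - 1 = 31
By day 5: 2^6 - 1 = 63
By day 5: 63 surreal numbers.

63


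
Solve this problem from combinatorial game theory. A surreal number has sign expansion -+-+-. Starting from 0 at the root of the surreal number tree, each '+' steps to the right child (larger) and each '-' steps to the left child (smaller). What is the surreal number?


Sign expansion: -+-+-
Rule: track bounds (lo, hi), initially (-inf, +inf). On '+', the current value becomes lo and we move to the simplest number in (value, hi): value + 1 if hi = +inf, otherwise the midpoint (value + hi)/2. On '-', the current value becomes hi and we move to value - 1 if lo = -inf, otherwise the midpoint (lo + value)/2.
Start at 0.
Step 1: sign = -, move left. Bounds: (-inf, 0). Value = -1
Step 2: sign = +, move right. Bounds: (-1, 0). Value = -1/2
Step 3: sign = -, move left. Bounds: (-1, -1/2). Value = -3/4
Step 4: sign = +, move right. Bounds: (-3/4, -1/2). Value = -5/8
Step 5: sign = -, move left. Bounds: (-3/4, -5/8). Value = -11/16
The surreal number with sign expansion -+-+- is -11/16.

-11/16


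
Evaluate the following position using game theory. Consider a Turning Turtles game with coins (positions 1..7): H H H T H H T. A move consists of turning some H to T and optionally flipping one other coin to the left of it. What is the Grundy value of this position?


Coins: H H H T H H T
Key fact: a single head at position k behaves exactly like a Nim heap of size k (turning it to T and optionally flipping a coin at j < k corresponds to moving the heap from k to j, or to 0), and heads combine as a disjunctive sum (two heads at the same place would cancel, matching j XOR j = 0). So the Nim-value is the XOR of the 1-indexed positions of the heads.
Face-up positions (1-indexed): [1, 2, 3, 5, 6]
XOR 0 with 1: 0 XOR 1 = 1
XOR 1 with 2: 1 XOR 2 = 3
XOR 3 with 3: 3 XOR 3 = 0
XOR 0 with 5: 0 XOR 5 = 5
XOR 5 with 6: 5 XOR 6 = 3
Nim-value = 3

3


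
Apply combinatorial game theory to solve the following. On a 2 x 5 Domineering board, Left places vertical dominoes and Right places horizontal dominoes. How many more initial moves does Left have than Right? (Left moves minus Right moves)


Board is 2 x 5 (rows x cols).
Left (vertical) placements: (rows-1) * cols = 1 * 5 = 5
Right (horizontal) placements: rows * (cols-1) = 2 * 4 = 8
Advantage = Left - Right = 5 - 8 = -3

-3


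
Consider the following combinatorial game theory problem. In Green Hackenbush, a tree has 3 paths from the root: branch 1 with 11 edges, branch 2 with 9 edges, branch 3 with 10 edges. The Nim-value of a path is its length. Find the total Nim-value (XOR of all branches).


The tree has 3 branches from the ground vertex.
In Green Hackenbush, the Nim-value of a simple path of length k is k.
Branch 1: length 11, Nim-value = 11
Branch 2: length 9, Nim-value = 9
Branch 3: length 10, Nim-value = 10
Total Nim-value = XOR of all branch values:
0 XOR 11 = 11
11 XOR 9 = 2
2 XOR 10 = 8
Nim-value of the tree = 8

8


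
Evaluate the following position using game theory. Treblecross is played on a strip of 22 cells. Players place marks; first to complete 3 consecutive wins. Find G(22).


Treblecross: place X on empty cells; 3-in-a-row wins.
Playing within two cells of an existing X lets the opponent win at once, so sensible play treats the cells i-2..i+2 around each X as dead. The player left with no safe cell loses, so this is a normal-play take-away game on strips of safe cells.
Placing X at cell i (0-indexed) of a strip of k safe cells leaves independent strips of sizes max(0, i-2) and max(0, k-i-3). Hence G(k) = mex{ G(max(0,i-2)) XOR G(max(0,k-i-3)) : 0 <= i < k }, with G(0) = 0.
G(1): splits (0,0):0^0=0 -> mex({0}) = 1
G(2): splits (0,0):0^0=0 -> mex({0}) = 1
G(3): splits (0,0):0^0=0 -> mex({0}) = 1
G(4): splits (0,1):0^1=1 (0,0):0^0=0 -> mex({0, 1}) = 2
G(5): splits (0,2):0^1=1 (0,1):0^1=1 (0,0):0^0=0 -> mex({0, 1}) = 2
G(6) = mex({1}) = 0
G(7) = mex({0, 1, 2}) = 3
G(8) = mex({0, 1, 2}) = 3
G(9) = mex({0, 2}) = 1
G(10) = mex({0, 2, 3}) = 1
G(11) = mex({0, 3}) = 1
G(12) = mex({1, 3}) = 0
G(13) = mex({0, 1, 2, 3}) = 4
G(14) = mex({0, 1, 2}) = 3
G(15) = mex({0, 1, 2}) = 3
G(16) = mex({0, 1, 2, 4}) = 3
G(17) = mex({0, 1, 3, 4}) = 2
G(18) = mex({0, 1, 3, 4}) = 2
G(19) = mex({0, 1, 3, 5}) = 2
G(20) = mex({0, 1, 2, 3, 5}) = 4
G(21) = mex({0, 1, 2, 3, 5}) = 4
G(22) = mex({1, 2, 6}) = 0
Therefore G(22) = 0.

0


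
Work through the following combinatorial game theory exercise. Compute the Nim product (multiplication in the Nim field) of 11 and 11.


Nim multiplication is bilinear over XOR: (u XOR v) * w = (u*w) XOR (v*w).
So we split each operand into its bit components and XOR the pairwise Nim products.
11 = 1 + 2 + 8 (as XOR of powers of 2).
11 = 1 + 2 + 8 (as XOR of powers of 2).
Using the standard Nim-product table on single bits:
  2*2 = 3,   2*4 = 8,   2*8 = 12,
  4*4 = 6,   4*8 = 11,  8*8 = 13,
and  1*x = x (identity), k*l = l*k (commutative).
Pairwise Nim products:
  1 * 1 = 1
  1 * 2 = 2
  1 * 8 = 8
  2 * 1 = 2
  2 * 2 = 3
  2 * 8 = 12
  8 * 1 = 8
  8 * 2 = 12
  8 * 8 = 13
XOR them: 1 XOR 2 XOR 8 XOR 2 XOR 3 XOR 12 XOR 8 XOR 12 XOR 13 = 15.
Result: 11 * 11 = 15 (in Nim).

15


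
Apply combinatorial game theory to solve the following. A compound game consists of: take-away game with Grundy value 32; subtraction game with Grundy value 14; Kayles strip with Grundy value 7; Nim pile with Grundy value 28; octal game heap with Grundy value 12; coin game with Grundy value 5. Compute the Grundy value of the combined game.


By the Sprague-Grundy theorem, the Grundy value of a sum of games is the XOR of individual Grundy values.
take-away game: Grundy value = 32. Running XOR: 0 XOR 32 = 32
subtraction game: Grundy value = 14. Running XOR: 32 XOR 14 = 46
Kayles strip: Grundy value = 7. Running XOR: 46 XOR 7 = 41
Nim pile: Grundy value = 28. Running XOR: 41 XOR 28 = 53
octal game heap: Grundy value = 12. Running XOR: 53 XOR 12 = 57
coin game: Grundy value = 5. Running XOR: 57 XOR 5 = 60
The combined Grundy value is 60.

60


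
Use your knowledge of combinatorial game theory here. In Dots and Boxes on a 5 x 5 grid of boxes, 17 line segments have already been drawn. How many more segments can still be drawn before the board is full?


Grid: 5 x 5 boxes, i.e. 6 rows and 6 columns of dots.
Horizontal edges: (rows + 1) * cols = 6 * 5 = 30
Vertical edges: rows * (cols + 1) = 5 * 6 = 30
Total edges: 30 + 30 = 60
Edges drawn: 17
Remaining: 60 - 17 = 43

43


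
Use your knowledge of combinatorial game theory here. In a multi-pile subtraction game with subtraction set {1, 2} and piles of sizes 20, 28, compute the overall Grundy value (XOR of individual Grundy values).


Subtraction set: {1, 2}
For this subtraction set, G(n) = n mod 3 (period = max + 1 = 3).
Pile 1 (size 20): G(20) = 20 mod 3 = 2
Pile 2 (size 28): G(28) = 28 mod 3 = 1
Total Grundy value = XOR of all: 2 XOR 1 = 3

3


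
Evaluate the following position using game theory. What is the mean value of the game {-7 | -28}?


Game = {-7 | -28}, a switch {a | b} with numbers a > b.
Its thermograph has left wall a - t and right wall b + t, which meet at t = (a - b)/2, where both equal (a + b)/2. So the mast (mean value) is at (a + b)/2.
Mean = (-7 + (-28))/2 = -35/2 = -35/2

-35/2


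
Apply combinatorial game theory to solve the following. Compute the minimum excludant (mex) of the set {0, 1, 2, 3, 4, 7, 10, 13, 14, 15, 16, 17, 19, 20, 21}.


Set = {0, 1, 2, 3, 4, 7, 10, 13, 14, 15, 16, 17, 19, 20, 21}
0 is in the set.
1 is in the set.
2 is in the set.
3 is in the set.
4 is in the set.
5 is NOT in the set. This is the mex.
mex = 5

5


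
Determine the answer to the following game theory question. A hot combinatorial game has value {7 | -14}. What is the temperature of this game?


The game is {7 | -14}, a switch {a | b} with numbers a > b.
Cooling {a | b} by t gives {a - t | b + t}, which stops being hot when a - t = b + t, i.e. at t = (a - b)/2. So the temperature of a switch is (a - b)/2.
Temperature = (Left option - Right option) / 2
= (7 - (-14)) / 2
= 21 / 2
= 21/2

21/2


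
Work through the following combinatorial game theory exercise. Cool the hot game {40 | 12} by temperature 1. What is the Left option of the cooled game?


Original game: {40 | 12} (a switch {a | b} with a > b).
Cooling by t (for t below the temperature (a - b)/2 = 14) taxes each move by t: {a | b} cooled by t is {a - t | b + t}.
Cooling amount: t = 1
Cooled Left option: 40 - 1 = 39
Cooled Right option: 12 + 1 = 13
Cooled game: {39 | 13}
Left option = 39

39


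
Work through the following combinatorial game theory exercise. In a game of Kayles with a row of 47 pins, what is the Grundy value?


Kayles: a move removes 1 or 2 adjacent pins from a contiguous row.
Removing pins from a row of k leaves two independent rows (a, b) with a + b = k - 1 (one pin) or a + b = k - 2 (two pins); an end removal gives a = 0.
By Sprague-Grundy, G(k) = mex{ G(a) XOR G(b) } over all these splits. G(0) = 0.
G(1): splits (0,0):0^0=0 -> mex({0}) = 1
G(2): splits (0,1):0^1=1 (0,0):0^0=0 -> mex({0, 1}) = 2
G(3): splits (0,2):0^2=2 (1,1):1^1=0 (0,1):0^1=1 -> mex({0, 1, 2}) = 3
G(4): splits (0,3):0^3=3 (1,2):1^2=3 (0,2):0^2=2 (1,1):1^1=0 -> mex({0, 2, 3}) = 1
G(5): splits (0,4):0^1=1 (1,3):1^3=2 (2,2):2^2=0 (0,3):0^3=3 (1,2):1^2=3 -> mex({0, 1, 2, 3}) = 4
G(6) = mex({0, 1, 2, 4}) = 3
G(7) = mex({0, 1, 3, 4, 5}) = 2
G(8) = mex({0, 2, 3, 5, 6}) = 1
G(9) = mex({0, 1, 2, 3, 6, 7}) = 4
G(10) = mex({0, 1, 3, 4, 5, 7}) = 2
G(11) = mex({0, 1, 2, 3, 4, 5}) = 6
G(12) = mex({0, 1, 2, 3, 5, 6, 7}) = 4
G(13) = mex({0, 2, 3, 4, 6, 7}) = 1
G(14) = mex({0, 1, 4, 5, 6, 7}) = 2
G(15) = mex({0, 1, 2, 3, 4, 5, 6}) = 7
G(16) = mex({0, 2, 3, 5, 6, 7}) = 1
G(17) = mex({0, 1, 2, 3, 5, 6, 7}) = 4
G(18) = mex({0, 1, 2, 4, 5, 6}) = 3
G(19) = mex({0, 1, 3, 4, 5, 7}) = 2
G(20) = mex({0, 2, 3, 4, 5, 6, 7}) = 1
G(21) = mex({0, 1, 2, 3, 5, 6, 7}) = 4
G(22) = mex({0, 1, 2, 3, 4, 5, 7}) = 6
G(23) = mex({0, 1, 2, 3, 4, 5, 6}) = 7
G(24) = mex({0, 1, 2, 3, 5, 6, 7}) = 4
G(25) = mex({0, 2, 3, 4, 6, 7}) = 1
G(26) = mex({0, 1, 3, 4, 5, 6, 7}) = 2
G(27) = mex({0, 1, 2, 3, 4, 5, 6, 7}) = 8
G(28) = mex({0, 1, 2, 3, 4, 6, 7, 8}) = 5
G(29) = mex({0, 1, 2, 3, 5, 6, 7, 8, 9}) = 4
G(30) = mex({0, 1, 2, 3, 4, 5, 6, 9, 10}) = 7
G(31) = mex({0, 1, 3, 4, 5, 7, 10, 11}) = 2
G(32) = mex({0, 2, 3, 4, 5, 6, 7, 9, 11}) = 1
G(33) = mex({0, 1, 2, 3, 4, 5, 6, 7, 9, 12}) = 8
G(34) = mex({0, 1, 2, 3, 4, 5, 7, 8, 11, 12}) = 6
G(35) = mex({0, 1, 2, 3, 4, 5, 6, 8, 9, 10, 11}) = 7
G(36) = mex({0, 1, 2, 3, 5, 6, 7, 9, 10}) = 4
G(37) = mex({0, 2, 3, 4, 6, 7, 9, 10, 11, 12}) = 1
G(38) = mex({0, 1, 3, 4, 5, 6, 7, 9, 10, 11, 12}) = 2
G(39) = mex({0, 1, 2, 4, 5, 6, 7, 9, 10, 12, 14}) = 3
G(40) = mex({0, 2, 3, 4, 6, 7, 11, 12, 14}) = 1
G(41) = mex({0, 1, 2, 3, 5, 6, 7, 9, 10, 11, 12}) = 4
G(42) = mex({0, 1, 2, 3, 4, 5, 6, 9, 10}) = 7
G(43) = mex({0, 1, 3, 4, 5, 7, 9, 10, 12, 15}) = 2
G(44) = mex({0, 2, 3, 4, 5, 6, 7, 9, 10, 12, 15}) = 1
G(45) = mex({0, 1, 2, 3, 4, 5, 6, 7, 9, 10, 12, 14}) = 8
G(46) = mex({0, 1, 3, 4, 5, 7, 8, 11, 12, 14}) = 2
G(47) = mex({0, 1, 2, 3, 4, 5, 6, 8, 9, 10, 11, 12}) = 7
Therefore G(47) = 7.

7


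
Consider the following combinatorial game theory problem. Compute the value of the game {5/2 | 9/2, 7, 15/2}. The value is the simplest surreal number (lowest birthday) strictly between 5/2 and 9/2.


Left options: {5/2}, max = 5/2
Right options: {9/2, 7, 15/2}, min = 9/2
All options are numbers and max(Left) < min(Right), so by the simplicity theorem the value is the simplest (earliest-born) number strictly between 5/2 and 9/2.
Integers 3 through 4 all lie strictly between 5/2 and 9/2.
Among integers, the simplest (lowest birthday = smallest |n|; 0 is born on day 0, +-n on day n) is 3.
No non-integer in the interval can be simpler: if x is a non-integer in the interval, then floor(x) or ceil(x) also lies in the interval (the interval contains an integer), and both are proper prefixes of x's sign expansion, i.e. born earlier. So the game value is 3.
Game value = 3

3


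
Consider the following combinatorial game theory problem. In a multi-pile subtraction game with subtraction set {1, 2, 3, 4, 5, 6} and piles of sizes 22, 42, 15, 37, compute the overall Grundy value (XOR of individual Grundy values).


Subtraction set: {1, 2, 3, 4, 5, 6}
For this subtraction set, G(n) = n mod 7 (period = max + 1 = 7).
Pile 1 (size 22): G(22) = 22 mod 7 = 1
Pile 2 (size 42): G(42) = 42 mod 7 = 0
Pile 3 (size 15): G(15) = 15 mod 7 = 1
Pile 4 (size 37): G(37) = 37 mod 7 = 2
Total Grundy value = XOR of all: 1 XOR 0 XOR 1 XOR 2 = 2

2


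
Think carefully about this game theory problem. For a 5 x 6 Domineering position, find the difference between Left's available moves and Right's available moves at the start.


Board is 5 x 6 (rows x cols).
Left (vertical) placements: (rows-1) * cols = 4 * 6 = 24
Right (horizontal) placements: rows * (cols-1) = 5 * 5 = 25
Advantage = Left - Right = 24 - 25 = -1

-1


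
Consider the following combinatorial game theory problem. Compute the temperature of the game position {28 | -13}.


The game is {28 | -13}, a switch {a | b} with numbers a > b.
Cooling {a | b} by t gives {a - t | b + t}, which stops being hot when a - t = b + t, i.e. at t = (a - b)/2. So the temperature of a switch is (a - b)/2.
Temperature = (Left option - Right option) / 2
= (28 - (-13)) / 2
= 41 / 2
= 41/2

41/2


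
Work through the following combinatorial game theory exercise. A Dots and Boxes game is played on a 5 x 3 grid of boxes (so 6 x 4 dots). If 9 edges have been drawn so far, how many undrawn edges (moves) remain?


Grid: 5 x 3 boxes, i.e. 6 rows and 4 columns of dots.
Horizontal edges: (rows + 1) * cols = 6 * 3 = 18
Vertical edges: rows * (cols + 1) = 5 * 4 = 20
Total edges: 18 + 20 = 38
Edges drawn: 9
Remaining: 38 - 9 = 29

29


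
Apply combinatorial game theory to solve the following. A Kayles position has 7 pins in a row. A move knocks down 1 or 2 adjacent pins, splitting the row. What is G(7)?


Kayles: a move removes 1 or 2 adjacent pins from a contiguous row.
Removing pins from a row of k leaves two independent rows (a, b) with a + b = k - 1 (one pin) or a + b = k - 2 (two pins); an end removal gives a = 0.
By Sprague-Grundy, G(k) = mex{ G(a) XOR G(b) } over all these splits. G(0) = 0.
G(1): splits (0,0):0^0=0 -> mex({0}) = 1
G(2): splits (0,1):0^1=1 (0,0):0^0=0 -> mex({0, 1}) = 2
G(3): splits (0,2):0^2=2 (1,1):1^1=0 (0,1):0^1=1 -> mex({0, 1, 2}) = 3
G(4): splits (0,3):0^3=3 (1,2):1^2=3 (0,2):0^2=2 (1,1):1^1=0 -> mex({0, 2, 3}) = 1
G(5): splits (0,4):0^1=1 (1,3):1^3=2 (2,2):2^2=0 (0,3):0^3=3 (1,2):1^2=3 -> mex({0, 1, 2, 3}) = 4
G(6) = mex({0, 1, 2, 4}) = 3
G(7) = mex({0, 1, 3, 4, 5}) = 2
Therefore G(7) = 2.

2


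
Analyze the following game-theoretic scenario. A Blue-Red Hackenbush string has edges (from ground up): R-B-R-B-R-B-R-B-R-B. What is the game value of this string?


Edges (from ground): R-B-R-B-R-B-R-B-R-B
By Berlekamp's sign-expansion rule, a Blue-Red Hackenbush stalk has the value of the surreal number whose sign sequence is the edge sequence with B -> + and R -> -.
Sign sequence: -+-+-+-+-+
Trace the sign expansion in the surreal number tree, starting from 0:
Edge 1: R (sign -) -> bounds (-inf, 0), value = -1
Edge 2: B (sign +) -> bounds (-1, 0), value = -1/2
Edge 3: R (sign -) -> bounds (-1, -1/2), value = -3/4
Edge 4: B (sign +) -> bounds (-3/4, -1/2), value = -5/8
Edge 5: R (sign -) -> bounds (-3/4, -5/8), value = -11/16
Edge 6: B (sign +) -> bounds (-11/16, -5/8), value = -21/32
Edge 7: R (sign -) -> bounds (-11/16, -21/32), value = -43/64
Edge 8: B (sign +) -> bounds (-43/64, -21/32), value = -85/128
Edge 9: R (sign -) -> bounds (-43/64, -85/128), value = -171/256
Edge 10: B (sign +) -> bounds (-171/256, -85/128), value = -341/512
Game value = -341/512

-341/512


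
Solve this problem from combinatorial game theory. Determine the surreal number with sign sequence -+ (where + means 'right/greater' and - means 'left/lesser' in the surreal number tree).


Sign expansion: -+
Rule: track bounds (lo, hi), initially (-inf, +inf). On '+', the current value becomes lo and we move to the simplest number in (value, hi): value + 1 if hi = +inf, otherwise the midpoint (value + hi)/2. On '-', the current value becomes hi and we move to value - 1 if lo = -inf, otherwise the midpoint (lo + value)/2.
Start at 0.
Step 1: sign = -, move left. Bounds: (-inf, 0). Value = -1
Step 2: sign = +, move right. Bounds: (-1, 0). Value = -1/2
The surreal number with sign expansion -+ is -1/2.

-1/2


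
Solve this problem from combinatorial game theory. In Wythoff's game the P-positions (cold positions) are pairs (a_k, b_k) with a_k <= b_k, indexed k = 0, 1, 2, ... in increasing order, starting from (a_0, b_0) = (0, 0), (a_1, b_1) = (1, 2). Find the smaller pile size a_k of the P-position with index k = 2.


By Wythoff's theorem, a_k = floor(k * phi) and b_k = floor(k * phi^2) = a_k + k, where phi = (1 + sqrt(5))/2 is the golden ratio.
phi = (1 + sqrt(5))/2 = 1.618034
k = 2
k * phi = 2 * 1.618034 = 3.236068
a_2 = floor(k * phi) = 3

3


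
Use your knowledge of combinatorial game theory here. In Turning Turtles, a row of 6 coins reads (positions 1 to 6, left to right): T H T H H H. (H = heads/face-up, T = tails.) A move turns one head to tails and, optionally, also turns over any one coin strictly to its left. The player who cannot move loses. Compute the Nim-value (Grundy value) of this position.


Coins: T H T H H H
Key fact: a single head at position k behaves exactly like a Nim heap of size k (turning it to T and optionally flipping a coin at j < k corresponds to moving the heap from k to j, or to 0), and heads combine as a disjunctive sum (two heads at the same place would cancel, matching j XOR j = 0). So the Nim-value is the XOR of the 1-indexed positions of the heads.
Face-up positions (1-indexed): [2, 4, 5, 6]
XOR 0 with 2: 0 XOR 2 = 2
XOR 2 with 4: 2 XOR 4 = 6
XOR 6 with 5: 6 XOR 5 = 3
XOR 3 with 6: 3 XOR 6 = 5
Nim-value = 5

5


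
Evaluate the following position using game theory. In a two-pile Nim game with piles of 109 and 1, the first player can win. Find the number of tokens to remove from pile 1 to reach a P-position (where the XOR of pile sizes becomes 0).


Piles: 109 and 1
Current XOR: 109 XOR 1 = 108 (non-zero, so this is an N-position).
To make the XOR zero, we need to find a move that balances the piles.
For pile 1 (size 109): target = 109 XOR 108 = 1
We reduce pile 1 from 109 to 1.
Tokens removed: 109 - 1 = 108
Verification: 1 XOR 1 = 0

108


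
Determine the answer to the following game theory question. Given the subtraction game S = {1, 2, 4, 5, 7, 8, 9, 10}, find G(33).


The subtraction set is S = {1, 2, 4, 5, 7, 8, 9, 10}.
G(k) = mex{ G(k - s) : s in S, s <= k }. We compute iteratively: G(0) = 0.
G(1) = mex({0}) = 1
G(2) = mex({0, 1}) = 2
G(3) = mex({1, 2}) = 0
G(4) = mex({0, 2}) = 1
G(5) = mex({0, 1}) = 2
G(6) = mex({1, 2}) = 0
G(7) = mex({0, 2}) = 1
G(8) = mex({0, 1}) = 2
G(9) = mex({0, 1, 2}) = 3
G(10) = mex({0, 1, 2, 3}) = 4
G(11) = mex({0, 1, 2, 3, 4}) = 5
G(12) = mex({0, 1, 2, 4, 5}) = 3
G(13) = mex({0, 1, 2, 3, 5}) = 4
G(14) = mex({0, 1, 2, 3, 4}) = 5
G(15) = mex({0, 1, 2, 4, 5}) = 3
G(16) = mex({0, 1, 2, 3, 5}) = 4
G(17) = mex({1, 2, 3, 4}) = 0
G(18) = mex({0, 2, 3, 4, 5}) = 1
G(19) = mex({0, 1, 3, 4, 5}) = 2
G(20) = mex({1, 2, 3, 4, 5}) = 0
G(21) = mex({0, 2, 3, 4, 5}) = 1
G(22) = mex({0, 1, 3, 4, 5}) = 2
G(23) = mex({1, 2, 3, 4, 5}) = 0
G(24) = mex({0, 2, 3, 4, 5}) = 1
G(25) = mex({0, 1, 3, 4}) = 2
G(26) = mex({0, 1, 2, 4}) = 3
Observe that G(17)..G(26) = 0, 1, 2, 0, 1, 2, 0, 1, 2, 3 repeats G(0)..G(9) = 0, 1, 2, 0, 1, 2, 0, 1, 2, 3.
For k >= max(S) = 10, G(k) is determined by the previous 10 values G(k-10)..G(k-1); a window of 10 consecutive values has recurred shifted by 17, so by induction G(k + 17) = G(k) for all k >= 0: the sequence is periodic from the start with period 17.
One period: G(0..16) = 0, 1, 2, 0, 1, 2, 0, 1, 2, 3, 4, 5, 3, 4, 5, 3, 4.
33 mod 17 = 16, so G(33) = G(16) = 4.

4


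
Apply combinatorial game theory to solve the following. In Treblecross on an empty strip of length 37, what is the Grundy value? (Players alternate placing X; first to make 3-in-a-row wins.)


Treblecross: place X on empty cells; 3-in-a-row wins.
Playing within two cells of an existing X lets the opponent win at once, so sensible play treats the cells i-2..i+2 around each X as dead. The player left with no safe cell loses, so this is a normal-play take-away game on strips of safe cells.
Placing X at cell i (0-indexed) of a strip of k safe cells leaves independent strips of sizes max(0, i-2) and max(0, k-i-3). Hence G(k) = mex{ G(max(0,i-2)) XOR G(max(0,k-i-3)) : 0 <= i < k }, with G(0) = 0.
G(1): splits (0,0):0^0=0 -> mex({0}) = 1
G(2): splits (0,0):0^0=0 -> mex({0}) = 1
G(3): splits (0,0):0^0=0 -> mex({0}) = 1
G(4): splits (0,1):0^1=1 (0,0):0^0=0 -> mex({0, 1}) = 2
G(5): splits (0,2):0^1=1 (0,1):0^1=1 (0,0):0^0=0 -> mex({0, 1}) = 2
G(6) = mex({1}) = 0
G(7) = mex({0, 1, 2}) = 3
G(8) = mex({0, 1, 2}) = 3
G(9) = mex({0, 2}) = 1
G(10) = mex({0, 2, 3}) = 1
G(11) = mex({0, 3}) = 1
G(12) = mex({1, 3}) = 0
G(13) = mex({0, 1, 2, 3}) = 4
G(14) = mex({0, 1, 2}) = 3
G(15) = mex({0, 1, 2}) = 3
G(16) = mex({0, 1, 2, 4}) = 3
G(17) = mex({0, 1, 3, 4}) = 2
G(18) = mex({0, 1, 3, 4}) = 2
G(19) = mex({0, 1, 3, 5}) = 2
G(20) = mex({0, 1, 2, 3, 5}) = 4
G(21) = mex({0, 1, 2, 3, 5}) = 4
G(22) = mex({1, 2, 6}) = 0
G(23) = mex({0, 1, 2, 3, 4, 6}) = 5
G(24) = mex({0, 1, 2, 3, 4}) = 5
G(25) = mex({0, 1, 3, 4, 7}) = 2
G(26) = mex({0, 1, 3, 4, 5, 7}) = 2
G(27) = mex({0, 1, 3, 5}) = 2
G(28) = mex({0, 1, 2, 5}) = 3
G(29) = mex({0, 1, 2, 4, 5, 6}) = 3
G(30) = mex({1, 2, 4, 6}) = 0
G(31) = mex({0, 1, 2, 3, 4, 6}) = 5
G(32) = mex({1, 2, 3, 4, 7}) = 0
G(33) = mex({0, 3, 7}) = 1
G(34) = mex({0, 2, 3, 5, 7}) = 1
G(35) = mex({0, 2, 3, 5, 6}) = 1
G(36) = mex({0, 1, 2, 5, 6}) = 3
G(37) = mex({0, 1, 2, 4, 5, 6}) = 3
Therefore G(37) = 3.

3
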